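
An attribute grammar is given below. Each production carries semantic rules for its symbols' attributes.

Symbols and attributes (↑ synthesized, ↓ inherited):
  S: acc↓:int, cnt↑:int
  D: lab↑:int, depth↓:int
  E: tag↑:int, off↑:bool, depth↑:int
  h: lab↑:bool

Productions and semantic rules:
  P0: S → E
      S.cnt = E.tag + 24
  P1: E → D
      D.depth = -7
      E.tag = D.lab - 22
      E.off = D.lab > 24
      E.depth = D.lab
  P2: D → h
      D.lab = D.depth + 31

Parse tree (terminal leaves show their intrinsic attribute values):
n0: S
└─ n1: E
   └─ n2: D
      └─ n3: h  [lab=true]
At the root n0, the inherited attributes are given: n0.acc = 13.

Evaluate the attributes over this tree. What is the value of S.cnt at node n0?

1. n0.acc = 13  [given at root]
2. n2.depth = -7  [-7]
3. n3.lab = true  [terminal]
4. n2.lab = 24  [D.depth + 31]
5. n1.tag = 2  [D.lab - 22]
6. n1.off = false  [D.lab > 24]
7. n1.depth = 24  [D.lab]
8. n0.cnt = 26  [E.tag + 24]

26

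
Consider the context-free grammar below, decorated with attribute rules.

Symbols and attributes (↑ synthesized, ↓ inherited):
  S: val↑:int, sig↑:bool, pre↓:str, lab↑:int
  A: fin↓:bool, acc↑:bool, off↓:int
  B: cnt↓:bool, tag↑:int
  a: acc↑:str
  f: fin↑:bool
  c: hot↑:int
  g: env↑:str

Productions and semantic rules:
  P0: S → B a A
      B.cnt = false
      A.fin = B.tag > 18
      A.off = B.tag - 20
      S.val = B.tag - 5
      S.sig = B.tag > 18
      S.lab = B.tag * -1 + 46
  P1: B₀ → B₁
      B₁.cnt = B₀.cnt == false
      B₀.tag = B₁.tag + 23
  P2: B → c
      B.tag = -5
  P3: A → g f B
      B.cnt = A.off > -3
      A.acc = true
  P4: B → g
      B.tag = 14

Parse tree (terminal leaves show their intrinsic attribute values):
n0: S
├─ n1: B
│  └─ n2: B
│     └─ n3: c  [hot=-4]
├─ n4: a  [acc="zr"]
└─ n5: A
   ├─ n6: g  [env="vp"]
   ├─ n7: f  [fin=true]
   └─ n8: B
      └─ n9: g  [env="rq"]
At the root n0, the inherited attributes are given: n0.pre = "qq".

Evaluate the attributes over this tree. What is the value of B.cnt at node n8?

true

1. n0.pre = "qq"  [given at root]
2. n1.cnt = false  [false]
3. n2.cnt = true  [B₀.cnt == false]
4. n3.hot = -4  [terminal]
5. n2.tag = -5  [-5]
6. n1.tag = 18  [B₁.tag + 23]
7. n4.acc = "zr"  [terminal]
8. n5.fin = false  [B.tag > 18]
9. n5.off = -2  [B.tag - 20]
10. n6.env = "vp"  [terminal]
11. n7.fin = true  [terminal]
12. n8.cnt = true  [A.off > -3]
13. n9.env = "rq"  [terminal]
14. n8.tag = 14  [14]
15. n5.acc = true  [true]
16. n0.val = 13  [B.tag - 5]
17. n0.sig = false  [B.tag > 18]
18. n0.lab = 28  [B.tag * -1 + 46]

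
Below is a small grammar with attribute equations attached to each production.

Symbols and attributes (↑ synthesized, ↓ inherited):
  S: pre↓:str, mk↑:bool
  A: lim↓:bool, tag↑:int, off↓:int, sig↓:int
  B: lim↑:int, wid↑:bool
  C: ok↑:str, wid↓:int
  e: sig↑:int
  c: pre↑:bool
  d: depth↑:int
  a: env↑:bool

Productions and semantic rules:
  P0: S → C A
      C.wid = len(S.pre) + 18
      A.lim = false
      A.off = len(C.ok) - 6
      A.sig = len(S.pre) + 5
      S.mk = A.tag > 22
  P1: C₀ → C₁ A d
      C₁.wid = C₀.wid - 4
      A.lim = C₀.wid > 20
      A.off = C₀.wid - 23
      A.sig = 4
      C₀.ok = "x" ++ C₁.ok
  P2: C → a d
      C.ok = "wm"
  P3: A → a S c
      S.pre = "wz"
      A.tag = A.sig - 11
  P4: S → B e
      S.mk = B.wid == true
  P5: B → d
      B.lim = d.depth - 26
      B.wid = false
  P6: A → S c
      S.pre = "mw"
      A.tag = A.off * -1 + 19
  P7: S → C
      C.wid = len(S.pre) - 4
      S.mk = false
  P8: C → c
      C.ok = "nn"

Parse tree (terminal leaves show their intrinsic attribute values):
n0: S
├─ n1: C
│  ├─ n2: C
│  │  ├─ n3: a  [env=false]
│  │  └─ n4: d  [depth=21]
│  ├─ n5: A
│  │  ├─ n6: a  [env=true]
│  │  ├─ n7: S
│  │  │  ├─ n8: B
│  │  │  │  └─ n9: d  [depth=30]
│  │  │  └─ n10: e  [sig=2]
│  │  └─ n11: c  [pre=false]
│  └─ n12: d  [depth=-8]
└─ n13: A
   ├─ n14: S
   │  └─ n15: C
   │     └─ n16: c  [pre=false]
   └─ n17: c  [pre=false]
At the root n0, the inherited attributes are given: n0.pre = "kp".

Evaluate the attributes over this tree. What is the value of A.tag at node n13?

22

1. n0.pre = "kp"  [given at root]
2. n1.wid = 20  [len(S.pre) + 18]
3. n2.wid = 16  [C₀.wid - 4]
4. n3.env = false  [terminal]
5. n4.depth = 21  [terminal]
6. n2.ok = "wm"  ["wm"]
7. n5.lim = false  [C₀.wid > 20]
8. n5.off = -3  [C₀.wid - 23]
9. n5.sig = 4  [4]
10. n6.env = true  [terminal]
11. n7.pre = "wz"  ["wz"]
12. n9.depth = 30  [terminal]
13. n8.lim = 4  [d.depth - 26]
14. n8.wid = false  [false]
15. n10.sig = 2  [terminal]
16. n7.mk = false  [B.wid == true]
17. n11.pre = false  [terminal]
18. n5.tag = -7  [A.sig - 11]
19. n12.depth = -8  [terminal]
20. n1.ok = "xwm"  ["x" ++ C₁.ok]
21. n13.lim = false  [false]
22. n13.off = -3  [len(C.ok) - 6]
23. n13.sig = 7  [len(S.pre) + 5]
24. n14.pre = "mw"  ["mw"]
25. n15.wid = -2  [len(S.pre) - 4]
26. n16.pre = false  [terminal]
27. n15.ok = "nn"  ["nn"]
28. n14.mk = false  [false]
29. n17.pre = false  [terminal]
30. n13.tag = 22  [A.off * -1 + 19]
31. n0.mk = false  [A.tag > 22]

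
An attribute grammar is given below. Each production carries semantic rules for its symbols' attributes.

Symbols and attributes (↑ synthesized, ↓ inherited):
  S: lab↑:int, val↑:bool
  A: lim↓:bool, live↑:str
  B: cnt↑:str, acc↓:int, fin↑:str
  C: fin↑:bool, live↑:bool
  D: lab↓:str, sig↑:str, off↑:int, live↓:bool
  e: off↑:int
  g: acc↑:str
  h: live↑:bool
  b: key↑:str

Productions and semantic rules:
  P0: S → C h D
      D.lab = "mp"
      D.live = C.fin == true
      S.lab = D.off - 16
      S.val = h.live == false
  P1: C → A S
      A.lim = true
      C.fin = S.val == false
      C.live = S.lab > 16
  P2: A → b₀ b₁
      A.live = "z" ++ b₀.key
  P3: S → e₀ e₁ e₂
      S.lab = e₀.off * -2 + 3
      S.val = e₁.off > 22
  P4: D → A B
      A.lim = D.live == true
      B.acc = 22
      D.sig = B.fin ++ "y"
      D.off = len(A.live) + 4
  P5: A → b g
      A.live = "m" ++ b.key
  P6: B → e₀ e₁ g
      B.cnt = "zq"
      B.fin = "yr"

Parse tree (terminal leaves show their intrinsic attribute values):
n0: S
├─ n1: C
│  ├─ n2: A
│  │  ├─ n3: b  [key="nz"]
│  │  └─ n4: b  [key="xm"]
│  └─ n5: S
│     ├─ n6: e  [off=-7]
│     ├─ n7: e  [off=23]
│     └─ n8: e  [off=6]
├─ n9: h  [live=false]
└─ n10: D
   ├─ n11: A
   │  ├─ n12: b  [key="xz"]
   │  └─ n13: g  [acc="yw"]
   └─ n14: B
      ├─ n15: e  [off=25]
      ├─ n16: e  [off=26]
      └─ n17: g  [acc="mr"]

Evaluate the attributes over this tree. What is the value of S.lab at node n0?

1. n2.lim = true  [true]
2. n3.key = "nz"  [terminal]
3. n4.key = "xm"  [terminal]
4. n2.live = "znz"  ["z" ++ b₀.key]
5. n6.off = -7  [terminal]
6. n7.off = 23  [terminal]
7. n8.off = 6  [terminal]
8. n5.lab = 17  [e₀.off * -2 + 3]
9. n5.val = true  [e₁.off > 22]
10. n1.fin = false  [S.val == false]
11. n1.live = true  [S.lab > 16]
12. n9.live = false  [terminal]
13. n10.lab = "mp"  ["mp"]
14. n10.live = false  [C.fin == true]
15. n11.lim = false  [D.live == true]
16. n12.key = "xz"  [terminal]
17. n13.acc = "yw"  [terminal]
18. n11.live = "mxz"  ["m" ++ b.key]
19. n14.acc = 22  [22]
20. n15.off = 25  [terminal]
21. n16.off = 26  [terminal]
22. n17.acc = "mr"  [terminal]
23. n14.cnt = "zq"  ["zq"]
24. n14.fin = "yr"  ["yr"]
25. n10.sig = "yry"  [B.fin ++ "y"]
26. n10.off = 7  [len(A.live) + 4]
27. n0.lab = -9  [D.off - 16]
28. n0.val = true  [h.live == false]

-9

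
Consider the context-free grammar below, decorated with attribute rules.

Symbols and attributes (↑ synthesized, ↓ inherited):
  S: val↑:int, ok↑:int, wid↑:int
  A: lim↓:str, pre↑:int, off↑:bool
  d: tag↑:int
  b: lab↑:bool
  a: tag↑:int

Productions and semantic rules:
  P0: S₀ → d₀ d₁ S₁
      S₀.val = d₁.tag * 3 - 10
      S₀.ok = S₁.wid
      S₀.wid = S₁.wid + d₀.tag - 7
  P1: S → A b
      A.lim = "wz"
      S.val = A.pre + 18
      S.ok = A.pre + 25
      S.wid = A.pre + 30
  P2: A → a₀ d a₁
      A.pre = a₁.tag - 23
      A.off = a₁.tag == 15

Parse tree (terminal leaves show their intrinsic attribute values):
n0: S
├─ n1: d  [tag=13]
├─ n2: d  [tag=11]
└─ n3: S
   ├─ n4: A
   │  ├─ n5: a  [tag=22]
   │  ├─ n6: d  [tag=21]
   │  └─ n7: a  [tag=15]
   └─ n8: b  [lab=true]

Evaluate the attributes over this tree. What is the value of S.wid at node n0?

28

1. n1.tag = 13  [terminal]
2. n2.tag = 11  [terminal]
3. n4.lim = "wz"  ["wz"]
4. n5.tag = 22  [terminal]
5. n6.tag = 21  [terminal]
6. n7.tag = 15  [terminal]
7. n4.pre = -8  [a₁.tag - 23]
8. n4.off = true  [a₁.tag == 15]
9. n8.lab = true  [terminal]
10. n3.val = 10  [A.pre + 18]
11. n3.ok = 17  [A.pre + 25]
12. n3.wid = 22  [A.pre + 30]
13. n0.val = 23  [d₁.tag * 3 - 10]
14. n0.ok = 22  [S₁.wid]
15. n0.wid = 28  [S₁.wid + d₀.tag - 7]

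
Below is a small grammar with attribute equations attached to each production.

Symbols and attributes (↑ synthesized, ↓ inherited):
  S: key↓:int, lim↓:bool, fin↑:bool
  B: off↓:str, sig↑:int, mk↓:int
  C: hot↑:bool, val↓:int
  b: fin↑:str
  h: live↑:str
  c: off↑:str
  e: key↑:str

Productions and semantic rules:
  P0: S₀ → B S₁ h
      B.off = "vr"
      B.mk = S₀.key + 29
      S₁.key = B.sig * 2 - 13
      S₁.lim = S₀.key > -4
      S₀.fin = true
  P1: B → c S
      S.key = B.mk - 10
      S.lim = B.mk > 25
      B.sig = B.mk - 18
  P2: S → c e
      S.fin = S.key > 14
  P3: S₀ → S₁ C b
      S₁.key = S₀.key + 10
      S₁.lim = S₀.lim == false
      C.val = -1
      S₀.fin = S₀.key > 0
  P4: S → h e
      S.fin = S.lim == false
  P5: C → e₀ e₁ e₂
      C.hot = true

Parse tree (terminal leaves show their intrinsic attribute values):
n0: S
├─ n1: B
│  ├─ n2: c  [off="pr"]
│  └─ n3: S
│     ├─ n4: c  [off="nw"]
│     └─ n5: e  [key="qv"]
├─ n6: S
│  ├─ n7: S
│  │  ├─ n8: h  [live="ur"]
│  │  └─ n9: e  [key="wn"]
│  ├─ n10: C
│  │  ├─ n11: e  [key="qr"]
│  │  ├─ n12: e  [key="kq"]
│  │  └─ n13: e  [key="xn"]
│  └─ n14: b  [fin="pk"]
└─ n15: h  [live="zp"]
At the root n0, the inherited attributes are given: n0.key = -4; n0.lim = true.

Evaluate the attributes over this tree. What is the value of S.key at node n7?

11

1. n0.key = -4  [given at root]
2. n0.lim = true  [given at root]
3. n1.off = "vr"  ["vr"]
4. n1.mk = 25  [S₀.key + 29]
5. n2.off = "pr"  [terminal]
6. n3.key = 15  [B.mk - 10]
7. n3.lim = false  [B.mk > 25]
8. n4.off = "nw"  [terminal]
9. n5.key = "qv"  [terminal]
10. n3.fin = true  [S.key > 14]
11. n1.sig = 7  [B.mk - 18]
12. n6.key = 1  [B.sig * 2 - 13]
13. n6.lim = false  [S₀.key > -4]
14. n7.key = 11  [S₀.key + 10]
15. n7.lim = true  [S₀.lim == false]
16. n8.live = "ur"  [terminal]
17. n9.key = "wn"  [terminal]
18. n7.fin = false  [S.lim == false]
19. n10.val = -1  [-1]
20. n11.key = "qr"  [terminal]
21. n12.key = "kq"  [terminal]
22. n13.key = "xn"  [terminal]
23. n10.hot = true  [true]
24. n14.fin = "pk"  [terminal]
25. n6.fin = true  [S₀.key > 0]
26. n15.live = "zp"  [terminal]
27. n0.fin = true  [true]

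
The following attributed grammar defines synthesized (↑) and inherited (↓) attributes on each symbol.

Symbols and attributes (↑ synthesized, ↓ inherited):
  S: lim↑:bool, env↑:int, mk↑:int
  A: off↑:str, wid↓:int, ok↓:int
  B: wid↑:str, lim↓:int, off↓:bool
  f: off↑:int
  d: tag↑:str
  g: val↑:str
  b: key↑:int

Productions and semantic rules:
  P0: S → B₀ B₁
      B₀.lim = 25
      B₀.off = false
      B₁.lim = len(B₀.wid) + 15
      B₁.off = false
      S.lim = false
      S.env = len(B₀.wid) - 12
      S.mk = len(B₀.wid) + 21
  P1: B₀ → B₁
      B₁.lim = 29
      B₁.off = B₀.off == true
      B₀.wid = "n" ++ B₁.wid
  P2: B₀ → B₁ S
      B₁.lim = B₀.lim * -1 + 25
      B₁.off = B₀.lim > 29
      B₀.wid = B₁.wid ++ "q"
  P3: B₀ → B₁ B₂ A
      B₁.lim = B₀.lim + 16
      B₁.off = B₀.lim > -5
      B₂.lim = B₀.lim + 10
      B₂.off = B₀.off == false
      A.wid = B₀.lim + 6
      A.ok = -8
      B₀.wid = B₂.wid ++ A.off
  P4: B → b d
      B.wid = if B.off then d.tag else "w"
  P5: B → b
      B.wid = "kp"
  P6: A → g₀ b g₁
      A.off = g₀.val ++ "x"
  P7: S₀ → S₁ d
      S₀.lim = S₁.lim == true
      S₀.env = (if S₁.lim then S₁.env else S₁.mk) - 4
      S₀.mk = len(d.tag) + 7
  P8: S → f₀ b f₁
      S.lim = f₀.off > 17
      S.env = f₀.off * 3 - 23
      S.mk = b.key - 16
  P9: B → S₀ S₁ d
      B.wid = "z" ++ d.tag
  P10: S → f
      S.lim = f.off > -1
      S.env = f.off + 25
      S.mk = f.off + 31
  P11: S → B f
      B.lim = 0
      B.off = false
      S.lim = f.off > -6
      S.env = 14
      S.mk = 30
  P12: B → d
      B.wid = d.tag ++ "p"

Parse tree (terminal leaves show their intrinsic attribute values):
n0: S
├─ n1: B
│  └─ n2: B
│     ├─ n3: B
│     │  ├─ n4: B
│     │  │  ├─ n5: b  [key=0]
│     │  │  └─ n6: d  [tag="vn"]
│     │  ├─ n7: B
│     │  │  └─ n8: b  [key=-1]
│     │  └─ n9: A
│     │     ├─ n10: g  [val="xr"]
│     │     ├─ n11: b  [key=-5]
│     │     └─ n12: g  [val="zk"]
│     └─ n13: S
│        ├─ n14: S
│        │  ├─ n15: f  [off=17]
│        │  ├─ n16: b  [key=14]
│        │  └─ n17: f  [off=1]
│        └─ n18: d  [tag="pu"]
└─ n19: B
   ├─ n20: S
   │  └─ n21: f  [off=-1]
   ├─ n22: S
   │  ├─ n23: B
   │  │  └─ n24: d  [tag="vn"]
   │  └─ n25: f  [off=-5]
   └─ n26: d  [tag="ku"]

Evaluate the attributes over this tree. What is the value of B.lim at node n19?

1. n1.lim = 25  [25]
2. n1.off = false  [false]
3. n2.lim = 29  [29]
4. n2.off = false  [B₀.off == true]
5. n3.lim = -4  [B₀.lim * -1 + 25]
6. n3.off = false  [B₀.lim > 29]
7. n4.lim = 12  [B₀.lim + 16]
8. n4.off = true  [B₀.lim > -5]
9. n5.key = 0  [terminal]
10. n6.tag = "vn"  [terminal]
11. n4.wid = "vn"  [if B.off then d.tag else "w"]
12. n7.lim = 6  [B₀.lim + 10]
13. n7.off = true  [B₀.off == false]
14. n8.key = -1  [terminal]
15. n7.wid = "kp"  ["kp"]
16. n9.wid = 2  [B₀.lim + 6]
17. n9.ok = -8  [-8]
18. n10.val = "xr"  [terminal]
19. n11.key = -5  [terminal]
20. n12.val = "zk"  [terminal]
21. n9.off = "xrx"  [g₀.val ++ "x"]
22. n3.wid = "kpxrx"  [B₂.wid ++ A.off]
23. n15.off = 17  [terminal]
24. n16.key = 14  [terminal]
25. n17.off = 1  [terminal]
26. n14.lim = false  [f₀.off > 17]
27. n14.env = 28  [f₀.off * 3 - 23]
28. n14.mk = -2  [b.key - 16]
29. n18.tag = "pu"  [terminal]
30. n13.lim = false  [S₁.lim == true]
31. n13.env = -6  [(if S₁.lim then S₁.env else S₁.mk) - 4]
32. n13.mk = 9  [len(d.tag) + 7]
33. n2.wid = "kpxrxq"  [B₁.wid ++ "q"]
34. n1.wid = "nkpxrxq"  ["n" ++ B₁.wid]
35. n19.lim = 22  [len(B₀.wid) + 15]
36. n19.off = false  [false]
37. n21.off = -1  [terminal]
38. n20.lim = false  [f.off > -1]
39. n20.env = 24  [f.off + 25]
40. n20.mk = 30  [f.off + 31]
41. n23.lim = 0  [0]
42. n23.off = false  [false]
43. n24.tag = "vn"  [terminal]
44. n23.wid = "vnp"  [d.tag ++ "p"]
45. n25.off = -5  [terminal]
46. n22.lim = true  [f.off > -6]
47. n22.env = 14  [14]
48. n22.mk = 30  [30]
49. n26.tag = "ku"  [terminal]
50. n19.wid = "zku"  ["z" ++ d.tag]
51. n0.lim = false  [false]
52. n0.env = -5  [len(B₀.wid) - 12]
53. n0.mk = 28  [len(B₀.wid) + 21]

22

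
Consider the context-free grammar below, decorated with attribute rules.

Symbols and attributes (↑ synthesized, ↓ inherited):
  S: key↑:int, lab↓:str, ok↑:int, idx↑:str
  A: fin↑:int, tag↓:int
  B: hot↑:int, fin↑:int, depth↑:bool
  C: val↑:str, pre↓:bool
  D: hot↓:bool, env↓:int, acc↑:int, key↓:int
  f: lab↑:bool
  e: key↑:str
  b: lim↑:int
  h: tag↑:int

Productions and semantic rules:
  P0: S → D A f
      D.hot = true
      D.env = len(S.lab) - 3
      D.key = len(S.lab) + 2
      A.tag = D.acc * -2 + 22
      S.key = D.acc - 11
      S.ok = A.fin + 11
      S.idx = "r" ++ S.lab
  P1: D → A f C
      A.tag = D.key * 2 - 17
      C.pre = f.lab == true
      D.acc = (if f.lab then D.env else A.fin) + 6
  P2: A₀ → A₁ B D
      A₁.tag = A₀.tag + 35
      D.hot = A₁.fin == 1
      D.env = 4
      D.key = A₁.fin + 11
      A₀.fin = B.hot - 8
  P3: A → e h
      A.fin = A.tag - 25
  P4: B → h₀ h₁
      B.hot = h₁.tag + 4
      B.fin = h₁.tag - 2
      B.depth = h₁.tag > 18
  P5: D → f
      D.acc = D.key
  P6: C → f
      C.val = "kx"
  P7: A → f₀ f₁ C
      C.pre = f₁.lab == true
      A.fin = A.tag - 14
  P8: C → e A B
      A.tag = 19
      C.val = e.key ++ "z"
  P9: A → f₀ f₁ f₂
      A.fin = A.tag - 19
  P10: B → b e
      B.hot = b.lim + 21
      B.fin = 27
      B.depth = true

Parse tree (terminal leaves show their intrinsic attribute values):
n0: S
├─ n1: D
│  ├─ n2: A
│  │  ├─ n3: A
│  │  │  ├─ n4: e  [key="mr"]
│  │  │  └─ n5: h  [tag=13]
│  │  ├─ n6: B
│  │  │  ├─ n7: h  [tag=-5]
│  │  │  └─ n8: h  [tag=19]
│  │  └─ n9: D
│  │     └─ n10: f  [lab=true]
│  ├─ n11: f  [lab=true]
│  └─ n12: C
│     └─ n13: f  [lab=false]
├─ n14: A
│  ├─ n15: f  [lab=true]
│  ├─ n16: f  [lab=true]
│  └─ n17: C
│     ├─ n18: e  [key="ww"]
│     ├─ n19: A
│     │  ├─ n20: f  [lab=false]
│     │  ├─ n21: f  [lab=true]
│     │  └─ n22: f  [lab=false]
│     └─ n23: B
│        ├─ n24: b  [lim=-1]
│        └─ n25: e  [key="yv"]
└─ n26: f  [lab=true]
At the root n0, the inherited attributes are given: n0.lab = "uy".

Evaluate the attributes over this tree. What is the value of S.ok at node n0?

9

1. n0.lab = "uy"  [given at root]
2. n1.hot = true  [true]
3. n1.env = -1  [len(S.lab) - 3]
4. n1.key = 4  [len(S.lab) + 2]
5. n2.tag = -9  [D.key * 2 - 17]
6. n3.tag = 26  [A₀.tag + 35]
7. n4.key = "mr"  [terminal]
8. n5.tag = 13  [terminal]
9. n3.fin = 1  [A.tag - 25]
10. n7.tag = -5  [terminal]
11. n8.tag = 19  [terminal]
12. n6.hot = 23  [h₁.tag + 4]
13. n6.fin = 17  [h₁.tag - 2]
14. n6.depth = true  [h₁.tag > 18]
15. n9.hot = true  [A₁.fin == 1]
16. n9.env = 4  [4]
17. n9.key = 12  [A₁.fin + 11]
18. n10.lab = true  [terminal]
19. n9.acc = 12  [D.key]
20. n2.fin = 15  [B.hot - 8]
21. n11.lab = true  [terminal]
22. n12.pre = true  [f.lab == true]
23. n13.lab = false  [terminal]
24. n12.val = "kx"  ["kx"]
25. n1.acc = 5  [(if f.lab then D.env else A.fin) + 6]
26. n14.tag = 12  [D.acc * -2 + 22]
27. n15.lab = true  [terminal]
28. n16.lab = true  [terminal]
29. n17.pre = true  [f₁.lab == true]
30. n18.key = "ww"  [terminal]
31. n19.tag = 19  [19]
32. n20.lab = false  [terminal]
33. n21.lab = true  [terminal]
34. n22.lab = false  [terminal]
35. n19.fin = 0  [A.tag - 19]
36. n24.lim = -1  [terminal]
37. n25.key = "yv"  [terminal]
38. n23.hot = 20  [b.lim + 21]
39. n23.fin = 27  [27]
40. n23.depth = true  [true]
41. n17.val = "wwz"  [e.key ++ "z"]
42. n14.fin = -2  [A.tag - 14]
43. n26.lab = true  [terminal]
44. n0.key = -6  [D.acc - 11]
45. n0.ok = 9  [A.fin + 11]
46. n0.idx = "ruy"  ["r" ++ S.lab]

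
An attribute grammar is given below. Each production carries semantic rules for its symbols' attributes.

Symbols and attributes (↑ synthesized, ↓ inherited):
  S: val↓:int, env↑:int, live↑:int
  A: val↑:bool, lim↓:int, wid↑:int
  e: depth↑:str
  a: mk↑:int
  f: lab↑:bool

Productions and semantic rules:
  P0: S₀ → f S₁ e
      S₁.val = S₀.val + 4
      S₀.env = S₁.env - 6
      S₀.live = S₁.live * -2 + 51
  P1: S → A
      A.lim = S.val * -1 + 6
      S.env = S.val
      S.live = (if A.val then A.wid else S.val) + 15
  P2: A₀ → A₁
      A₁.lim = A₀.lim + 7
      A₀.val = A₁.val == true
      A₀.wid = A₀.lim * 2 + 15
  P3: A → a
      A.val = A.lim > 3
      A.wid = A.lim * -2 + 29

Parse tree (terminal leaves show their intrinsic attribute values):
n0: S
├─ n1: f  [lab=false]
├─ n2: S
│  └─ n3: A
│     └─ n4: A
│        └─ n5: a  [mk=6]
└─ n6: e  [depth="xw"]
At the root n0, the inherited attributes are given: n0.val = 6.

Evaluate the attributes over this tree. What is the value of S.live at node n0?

1. n0.val = 6  [given at root]
2. n1.lab = false  [terminal]
3. n2.val = 10  [S₀.val + 4]
4. n3.lim = -4  [S.val * -1 + 6]
5. n4.lim = 3  [A₀.lim + 7]
6. n5.mk = 6  [terminal]
7. n4.val = false  [A.lim > 3]
8. n4.wid = 23  [A.lim * -2 + 29]
9. n3.val = false  [A₁.val == true]
10. n3.wid = 7  [A₀.lim * 2 + 15]
11. n2.env = 10  [S.val]
12. n2.live = 25  [(if A.val then A.wid else S.val) + 15]
13. n6.depth = "xw"  [terminal]
14. n0.env = 4  [S₁.env - 6]
15. n0.live = 1  [S₁.live * -2 + 51]

1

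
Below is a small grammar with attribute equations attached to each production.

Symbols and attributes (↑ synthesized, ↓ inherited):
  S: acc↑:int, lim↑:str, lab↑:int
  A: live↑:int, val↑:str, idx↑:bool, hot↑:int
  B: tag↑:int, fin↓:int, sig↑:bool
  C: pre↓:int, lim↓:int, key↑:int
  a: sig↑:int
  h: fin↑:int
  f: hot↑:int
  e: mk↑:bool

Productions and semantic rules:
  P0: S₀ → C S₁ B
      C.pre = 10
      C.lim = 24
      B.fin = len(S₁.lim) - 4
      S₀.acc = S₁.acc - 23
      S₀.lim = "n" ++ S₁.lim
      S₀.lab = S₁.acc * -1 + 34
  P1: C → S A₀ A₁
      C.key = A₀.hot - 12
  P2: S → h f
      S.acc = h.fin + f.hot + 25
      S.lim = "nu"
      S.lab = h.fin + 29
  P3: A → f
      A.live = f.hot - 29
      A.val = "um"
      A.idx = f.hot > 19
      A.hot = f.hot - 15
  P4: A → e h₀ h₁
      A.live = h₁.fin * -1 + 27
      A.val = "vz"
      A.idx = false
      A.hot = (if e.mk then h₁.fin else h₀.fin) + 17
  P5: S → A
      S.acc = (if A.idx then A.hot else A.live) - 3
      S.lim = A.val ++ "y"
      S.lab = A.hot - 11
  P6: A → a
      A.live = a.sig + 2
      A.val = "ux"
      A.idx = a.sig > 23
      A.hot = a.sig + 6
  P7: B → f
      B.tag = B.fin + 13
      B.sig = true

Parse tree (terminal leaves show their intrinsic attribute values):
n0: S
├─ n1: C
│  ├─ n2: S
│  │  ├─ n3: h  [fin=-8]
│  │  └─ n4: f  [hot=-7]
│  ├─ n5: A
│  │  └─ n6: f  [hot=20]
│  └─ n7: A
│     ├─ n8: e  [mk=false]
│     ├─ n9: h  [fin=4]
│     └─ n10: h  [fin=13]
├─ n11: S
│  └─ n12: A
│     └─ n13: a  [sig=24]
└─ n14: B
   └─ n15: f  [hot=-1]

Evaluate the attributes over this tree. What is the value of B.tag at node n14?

12

1. n1.pre = 10  [10]
2. n1.lim = 24  [24]
3. n3.fin = -8  [terminal]
4. n4.hot = -7  [terminal]
5. n2.acc = 10  [h.fin + f.hot + 25]
6. n2.lim = "nu"  ["nu"]
7. n2.lab = 21  [h.fin + 29]
8. n6.hot = 20  [terminal]
9. n5.live = -9  [f.hot - 29]
10. n5.val = "um"  ["um"]
11. n5.idx = true  [f.hot > 19]
12. n5.hot = 5  [f.hot - 15]
13. n8.mk = false  [terminal]
14. n9.fin = 4  [terminal]
15. n10.fin = 13  [terminal]
16. n7.live = 14  [h₁.fin * -1 + 27]
17. n7.val = "vz"  ["vz"]
18. n7.idx = false  [false]
19. n7.hot = 21  [(if e.mk then h₁.fin else h₀.fin) + 17]
20. n1.key = -7  [A₀.hot - 12]
21. n13.sig = 24  [terminal]
22. n12.live = 26  [a.sig + 2]
23. n12.val = "ux"  ["ux"]
24. n12.idx = true  [a.sig > 23]
25. n12.hot = 30  [a.sig + 6]
26. n11.acc = 27  [(if A.idx then A.hot else A.live) - 3]
27. n11.lim = "uxy"  [A.val ++ "y"]
28. n11.lab = 19  [A.hot - 11]
29. n14.fin = -1  [len(S₁.lim) - 4]
30. n15.hot = -1  [terminal]
31. n14.tag = 12  [B.fin + 13]
32. n14.sig = true  [true]
33. n0.acc = 4  [S₁.acc - 23]
34. n0.lim = "nuxy"  ["n" ++ S₁.lim]
35. n0.lab = 7  [S₁.acc * -1 + 34]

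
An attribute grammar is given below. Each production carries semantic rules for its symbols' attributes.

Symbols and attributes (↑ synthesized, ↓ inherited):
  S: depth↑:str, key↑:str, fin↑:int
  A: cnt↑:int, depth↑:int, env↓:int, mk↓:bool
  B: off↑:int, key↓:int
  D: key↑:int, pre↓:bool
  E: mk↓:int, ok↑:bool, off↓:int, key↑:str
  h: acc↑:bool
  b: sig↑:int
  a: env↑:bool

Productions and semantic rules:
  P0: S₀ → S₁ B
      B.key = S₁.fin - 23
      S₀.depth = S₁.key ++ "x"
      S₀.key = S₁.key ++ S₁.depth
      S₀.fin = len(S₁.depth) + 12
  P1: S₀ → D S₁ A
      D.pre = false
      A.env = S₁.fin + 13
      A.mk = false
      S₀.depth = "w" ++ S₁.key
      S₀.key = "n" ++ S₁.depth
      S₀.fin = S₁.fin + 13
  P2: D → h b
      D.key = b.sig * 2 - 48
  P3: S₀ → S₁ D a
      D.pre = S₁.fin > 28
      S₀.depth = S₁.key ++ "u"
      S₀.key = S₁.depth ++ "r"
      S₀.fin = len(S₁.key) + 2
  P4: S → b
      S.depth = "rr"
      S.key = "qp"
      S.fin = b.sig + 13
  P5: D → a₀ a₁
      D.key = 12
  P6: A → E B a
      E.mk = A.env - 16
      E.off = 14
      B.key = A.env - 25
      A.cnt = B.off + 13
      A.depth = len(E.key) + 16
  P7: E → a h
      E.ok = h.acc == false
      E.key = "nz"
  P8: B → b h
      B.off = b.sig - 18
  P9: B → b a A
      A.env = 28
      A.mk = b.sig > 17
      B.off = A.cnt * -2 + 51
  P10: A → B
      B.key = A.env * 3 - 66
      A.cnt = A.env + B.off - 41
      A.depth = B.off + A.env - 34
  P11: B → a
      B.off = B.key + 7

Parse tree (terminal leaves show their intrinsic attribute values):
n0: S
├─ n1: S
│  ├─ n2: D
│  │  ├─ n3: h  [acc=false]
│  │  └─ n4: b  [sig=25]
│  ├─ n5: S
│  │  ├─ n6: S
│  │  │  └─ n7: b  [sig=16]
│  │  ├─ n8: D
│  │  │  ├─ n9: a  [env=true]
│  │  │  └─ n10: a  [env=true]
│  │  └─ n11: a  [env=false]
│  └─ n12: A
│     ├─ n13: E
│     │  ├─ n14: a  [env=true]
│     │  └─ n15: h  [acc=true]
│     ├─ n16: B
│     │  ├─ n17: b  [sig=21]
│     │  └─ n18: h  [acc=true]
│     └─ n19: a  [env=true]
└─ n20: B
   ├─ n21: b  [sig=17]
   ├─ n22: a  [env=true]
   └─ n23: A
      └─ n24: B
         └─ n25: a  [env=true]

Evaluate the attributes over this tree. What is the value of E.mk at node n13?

1. n2.pre = false  [false]
2. n3.acc = false  [terminal]
3. n4.sig = 25  [terminal]
4. n2.key = 2  [b.sig * 2 - 48]
5. n7.sig = 16  [terminal]
6. n6.depth = "rr"  ["rr"]
7. n6.key = "qp"  ["qp"]
8. n6.fin = 29  [b.sig + 13]
9. n8.pre = true  [S₁.fin > 28]
10. n9.env = true  [terminal]
11. n10.env = true  [terminal]
12. n8.key = 12  [12]
13. n11.env = false  [terminal]
14. n5.depth = "qpu"  [S₁.key ++ "u"]
15. n5.key = "rrr"  [S₁.depth ++ "r"]
16. n5.fin = 4  [len(S₁.key) + 2]
17. n12.env = 17  [S₁.fin + 13]
18. n12.mk = false  [false]
19. n13.mk = 1  [A.env - 16]
20. n13.off = 14  [14]
21. n14.env = true  [terminal]
22. n15.acc = true  [terminal]
23. n13.ok = false  [h.acc == false]
24. n13.key = "nz"  ["nz"]
25. n16.key = -8  [A.env - 25]
26. n17.sig = 21  [terminal]
27. n18.acc = true  [terminal]
28. n16.off = 3  [b.sig - 18]
29. n19.env = true  [terminal]
30. n12.cnt = 16  [B.off + 13]
31. n12.depth = 18  [len(E.key) + 16]
32. n1.depth = "wrrr"  ["w" ++ S₁.key]
33. n1.key = "nqpu"  ["n" ++ S₁.depth]
34. n1.fin = 17  [S₁.fin + 13]
35. n20.key = -6  [S₁.fin - 23]
36. n21.sig = 17  [terminal]
37. n22.env = true  [terminal]
38. n23.env = 28  [28]
39. n23.mk = false  [b.sig > 17]
40. n24.key = 18  [A.env * 3 - 66]
41. n25.env = true  [terminal]
42. n24.off = 25  [B.key + 7]
43. n23.cnt = 12  [A.env + B.off - 41]
44. n23.depth = 19  [B.off + A.env - 34]
45. n20.off = 27  [A.cnt * -2 + 51]
46. n0.depth = "nqpux"  [S₁.key ++ "x"]
47. n0.key = "nqpuwrrr"  [S₁.key ++ S₁.depth]
48. n0.fin = 16  [len(S₁.depth) + 12]

1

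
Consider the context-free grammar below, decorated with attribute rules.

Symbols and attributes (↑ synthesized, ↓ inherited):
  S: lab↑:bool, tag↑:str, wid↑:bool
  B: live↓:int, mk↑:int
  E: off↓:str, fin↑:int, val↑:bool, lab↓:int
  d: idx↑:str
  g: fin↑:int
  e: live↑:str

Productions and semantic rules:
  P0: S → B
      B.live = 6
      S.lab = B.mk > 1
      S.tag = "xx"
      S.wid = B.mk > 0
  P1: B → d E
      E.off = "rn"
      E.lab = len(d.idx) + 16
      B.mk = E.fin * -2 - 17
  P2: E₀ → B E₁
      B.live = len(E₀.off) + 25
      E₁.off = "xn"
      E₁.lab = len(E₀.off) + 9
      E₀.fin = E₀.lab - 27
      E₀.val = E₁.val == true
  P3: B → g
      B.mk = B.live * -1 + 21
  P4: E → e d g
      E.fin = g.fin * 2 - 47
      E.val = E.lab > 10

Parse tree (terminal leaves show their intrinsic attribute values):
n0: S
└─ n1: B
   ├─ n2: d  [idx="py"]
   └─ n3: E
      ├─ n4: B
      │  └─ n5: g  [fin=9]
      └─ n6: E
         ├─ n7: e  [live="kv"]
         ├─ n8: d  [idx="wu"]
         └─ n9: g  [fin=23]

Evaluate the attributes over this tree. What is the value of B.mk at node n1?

1

1. n1.live = 6  [6]
2. n2.idx = "py"  [terminal]
3. n3.off = "rn"  ["rn"]
4. n3.lab = 18  [len(d.idx) + 16]
5. n4.live = 27  [len(E₀.off) + 25]
6. n5.fin = 9  [terminal]
7. n4.mk = -6  [B.live * -1 + 21]
8. n6.off = "xn"  ["xn"]
9. n6.lab = 11  [len(E₀.off) + 9]
10. n7.live = "kv"  [terminal]
11. n8.idx = "wu"  [terminal]
12. n9.fin = 23  [terminal]
13. n6.fin = -1  [g.fin * 2 - 47]
14. n6.val = true  [E.lab > 10]
15. n3.fin = -9  [E₀.lab - 27]
16. n3.val = true  [E₁.val == true]
17. n1.mk = 1  [E.fin * -2 - 17]
18. n0.lab = false  [B.mk > 1]
19. n0.tag = "xx"  ["xx"]
20. n0.wid = true  [B.mk > 0]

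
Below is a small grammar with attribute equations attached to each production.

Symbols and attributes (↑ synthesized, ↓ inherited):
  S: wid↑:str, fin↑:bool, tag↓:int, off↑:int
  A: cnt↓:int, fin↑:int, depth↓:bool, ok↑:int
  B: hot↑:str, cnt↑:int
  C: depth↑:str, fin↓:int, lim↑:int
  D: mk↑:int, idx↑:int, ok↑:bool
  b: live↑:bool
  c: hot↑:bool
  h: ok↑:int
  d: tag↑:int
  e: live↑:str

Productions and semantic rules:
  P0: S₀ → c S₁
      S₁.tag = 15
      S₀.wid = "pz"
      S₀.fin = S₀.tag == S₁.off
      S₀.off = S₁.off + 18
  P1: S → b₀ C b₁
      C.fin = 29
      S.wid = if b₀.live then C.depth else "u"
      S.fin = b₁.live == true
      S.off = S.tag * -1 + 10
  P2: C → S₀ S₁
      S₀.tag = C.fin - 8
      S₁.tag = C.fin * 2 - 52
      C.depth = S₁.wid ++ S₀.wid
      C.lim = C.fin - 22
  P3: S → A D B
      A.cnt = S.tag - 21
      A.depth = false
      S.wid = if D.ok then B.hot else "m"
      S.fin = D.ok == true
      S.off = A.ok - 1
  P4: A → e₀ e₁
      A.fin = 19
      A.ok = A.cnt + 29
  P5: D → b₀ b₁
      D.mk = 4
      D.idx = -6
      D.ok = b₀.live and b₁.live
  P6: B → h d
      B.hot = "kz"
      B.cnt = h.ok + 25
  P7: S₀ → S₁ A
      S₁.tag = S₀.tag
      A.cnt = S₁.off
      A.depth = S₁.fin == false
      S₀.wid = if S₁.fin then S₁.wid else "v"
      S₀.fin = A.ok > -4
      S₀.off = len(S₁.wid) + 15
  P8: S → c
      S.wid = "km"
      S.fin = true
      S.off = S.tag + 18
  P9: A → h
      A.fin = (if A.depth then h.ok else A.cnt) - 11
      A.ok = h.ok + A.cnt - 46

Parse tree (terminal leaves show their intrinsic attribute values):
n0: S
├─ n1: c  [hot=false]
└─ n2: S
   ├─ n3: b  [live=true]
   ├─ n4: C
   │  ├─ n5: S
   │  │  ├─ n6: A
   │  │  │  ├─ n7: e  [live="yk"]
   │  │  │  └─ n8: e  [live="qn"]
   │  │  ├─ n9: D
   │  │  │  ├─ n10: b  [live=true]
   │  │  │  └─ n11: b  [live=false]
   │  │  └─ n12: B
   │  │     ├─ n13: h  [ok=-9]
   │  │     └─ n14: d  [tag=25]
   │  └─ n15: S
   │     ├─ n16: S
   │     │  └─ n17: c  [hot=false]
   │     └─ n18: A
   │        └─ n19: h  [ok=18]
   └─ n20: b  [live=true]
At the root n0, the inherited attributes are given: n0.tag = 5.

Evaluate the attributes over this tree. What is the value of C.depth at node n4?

"kmm"

1. n0.tag = 5  [given at root]
2. n1.hot = false  [terminal]
3. n2.tag = 15  [15]
4. n3.live = true  [terminal]
5. n4.fin = 29  [29]
6. n5.tag = 21  [C.fin - 8]
7. n6.cnt = 0  [S.tag - 21]
8. n6.depth = false  [false]
9. n7.live = "yk"  [terminal]
10. n8.live = "qn"  [terminal]
11. n6.fin = 19  [19]
12. n6.ok = 29  [A.cnt + 29]
13. n10.live = true  [terminal]
14. n11.live = false  [terminal]
15. n9.mk = 4  [4]
16. n9.idx = -6  [-6]
17. n9.ok = false  [b₀.live and b₁.live]
18. n13.ok = -9  [terminal]
19. n14.tag = 25  [terminal]
20. n12.hot = "kz"  ["kz"]
21. n12.cnt = 16  [h.ok + 25]
22. n5.wid = "m"  [if D.ok then B.hot else "m"]
23. n5.fin = false  [D.ok == true]
24. n5.off = 28  [A.ok - 1]
25. n15.tag = 6  [C.fin * 2 - 52]
26. n16.tag = 6  [S₀.tag]
27. n17.hot = false  [terminal]
28. n16.wid = "km"  ["km"]
29. n16.fin = true  [true]
30. n16.off = 24  [S.tag + 18]
31. n18.cnt = 24  [S₁.off]
32. n18.depth = false  [S₁.fin == false]
33. n19.ok = 18  [terminal]
34. n18.fin = 13  [(if A.depth then h.ok else A.cnt) - 11]
35. n18.ok = -4  [h.ok + A.cnt - 46]
36. n15.wid = "km"  [if S₁.fin then S₁.wid else "v"]
37. n15.fin = false  [A.ok > -4]
38. n15.off = 17  [len(S₁.wid) + 15]
39. n4.depth = "kmm"  [S₁.wid ++ S₀.wid]
40. n4.lim = 7  [C.fin - 22]
41. n20.live = true  [terminal]
42. n2.wid = "kmm"  [if b₀.live then C.depth else "u"]
43. n2.fin = true  [b₁.live == true]
44. n2.off = -5  [S.tag * -1 + 10]
45. n0.wid = "pz"  ["pz"]
46. n0.fin = false  [S₀.tag == S₁.off]
47. n0.off = 13  [S₁.off + 18]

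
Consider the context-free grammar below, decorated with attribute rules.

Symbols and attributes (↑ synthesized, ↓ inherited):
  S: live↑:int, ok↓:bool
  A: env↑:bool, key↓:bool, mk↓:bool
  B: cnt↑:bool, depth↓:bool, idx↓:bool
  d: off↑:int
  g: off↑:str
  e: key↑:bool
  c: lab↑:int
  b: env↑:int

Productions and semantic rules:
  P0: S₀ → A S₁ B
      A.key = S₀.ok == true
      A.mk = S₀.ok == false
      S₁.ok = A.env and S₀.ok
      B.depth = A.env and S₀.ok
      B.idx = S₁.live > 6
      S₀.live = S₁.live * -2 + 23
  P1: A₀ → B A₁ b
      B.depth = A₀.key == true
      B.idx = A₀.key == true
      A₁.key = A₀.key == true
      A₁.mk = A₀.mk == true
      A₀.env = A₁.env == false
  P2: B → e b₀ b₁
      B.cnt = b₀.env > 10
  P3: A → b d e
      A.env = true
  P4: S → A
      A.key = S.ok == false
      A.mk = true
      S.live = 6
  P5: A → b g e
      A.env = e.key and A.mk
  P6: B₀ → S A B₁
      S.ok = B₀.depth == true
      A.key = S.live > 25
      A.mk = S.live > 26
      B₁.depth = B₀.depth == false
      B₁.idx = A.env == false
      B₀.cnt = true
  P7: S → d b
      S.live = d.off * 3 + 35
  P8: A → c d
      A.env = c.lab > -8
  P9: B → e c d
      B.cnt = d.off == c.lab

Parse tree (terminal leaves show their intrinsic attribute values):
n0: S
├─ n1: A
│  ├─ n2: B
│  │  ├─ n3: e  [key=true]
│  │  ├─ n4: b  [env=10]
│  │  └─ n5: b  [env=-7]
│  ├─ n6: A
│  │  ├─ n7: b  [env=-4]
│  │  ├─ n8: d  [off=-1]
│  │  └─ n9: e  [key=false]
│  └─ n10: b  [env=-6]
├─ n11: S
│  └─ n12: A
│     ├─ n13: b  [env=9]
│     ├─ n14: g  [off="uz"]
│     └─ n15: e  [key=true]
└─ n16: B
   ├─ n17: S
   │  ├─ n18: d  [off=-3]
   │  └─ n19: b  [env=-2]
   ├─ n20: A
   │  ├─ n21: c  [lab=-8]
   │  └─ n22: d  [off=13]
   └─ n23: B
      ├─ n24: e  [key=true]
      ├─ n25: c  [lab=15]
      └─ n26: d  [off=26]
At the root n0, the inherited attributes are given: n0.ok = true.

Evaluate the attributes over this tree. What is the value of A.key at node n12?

true

1. n0.ok = true  [given at root]
2. n1.key = true  [S₀.ok == true]
3. n1.mk = false  [S₀.ok == false]
4. n2.depth = true  [A₀.key == true]
5. n2.idx = true  [A₀.key == true]
6. n3.key = true  [terminal]
7. n4.env = 10  [terminal]
8. n5.env = -7  [terminal]
9. n2.cnt = false  [b₀.env > 10]
10. n6.key = true  [A₀.key == true]
11. n6.mk = false  [A₀.mk == true]
12. n7.env = -4  [terminal]
13. n8.off = -1  [terminal]
14. n9.key = false  [terminal]
15. n6.env = true  [true]
16. n10.env = -6  [terminal]
17. n1.env = false  [A₁.env == false]
18. n11.ok = false  [A.env and S₀.ok]
19. n12.key = true  [S.ok == false]
20. n12.mk = true  [true]
21. n13.env = 9  [terminal]
22. n14.off = "uz"  [terminal]
23. n15.key = true  [terminal]
24. n12.env = true  [e.key and A.mk]
25. n11.live = 6  [6]
26. n16.depth = false  [A.env and S₀.ok]
27. n16.idx = false  [S₁.live > 6]
28. n17.ok = false  [B₀.depth == true]
29. n18.off = -3  [terminal]
30. n19.env = -2  [terminal]
31. n17.live = 26  [d.off * 3 + 35]
32. n20.key = true  [S.live > 25]
33. n20.mk = false  [S.live > 26]
34. n21.lab = -8  [terminal]
35. n22.off = 13  [terminal]
36. n20.env = false  [c.lab > -8]
37. n23.depth = true  [B₀.depth == false]
38. n23.idx = true  [A.env == false]
39. n24.key = true  [terminal]
40. n25.lab = 15  [terminal]
41. n26.off = 26  [terminal]
42. n23.cnt = false  [d.off == c.lab]
43. n16.cnt = true  [true]
44. n0.live = 11  [S₁.live * -2 + 23]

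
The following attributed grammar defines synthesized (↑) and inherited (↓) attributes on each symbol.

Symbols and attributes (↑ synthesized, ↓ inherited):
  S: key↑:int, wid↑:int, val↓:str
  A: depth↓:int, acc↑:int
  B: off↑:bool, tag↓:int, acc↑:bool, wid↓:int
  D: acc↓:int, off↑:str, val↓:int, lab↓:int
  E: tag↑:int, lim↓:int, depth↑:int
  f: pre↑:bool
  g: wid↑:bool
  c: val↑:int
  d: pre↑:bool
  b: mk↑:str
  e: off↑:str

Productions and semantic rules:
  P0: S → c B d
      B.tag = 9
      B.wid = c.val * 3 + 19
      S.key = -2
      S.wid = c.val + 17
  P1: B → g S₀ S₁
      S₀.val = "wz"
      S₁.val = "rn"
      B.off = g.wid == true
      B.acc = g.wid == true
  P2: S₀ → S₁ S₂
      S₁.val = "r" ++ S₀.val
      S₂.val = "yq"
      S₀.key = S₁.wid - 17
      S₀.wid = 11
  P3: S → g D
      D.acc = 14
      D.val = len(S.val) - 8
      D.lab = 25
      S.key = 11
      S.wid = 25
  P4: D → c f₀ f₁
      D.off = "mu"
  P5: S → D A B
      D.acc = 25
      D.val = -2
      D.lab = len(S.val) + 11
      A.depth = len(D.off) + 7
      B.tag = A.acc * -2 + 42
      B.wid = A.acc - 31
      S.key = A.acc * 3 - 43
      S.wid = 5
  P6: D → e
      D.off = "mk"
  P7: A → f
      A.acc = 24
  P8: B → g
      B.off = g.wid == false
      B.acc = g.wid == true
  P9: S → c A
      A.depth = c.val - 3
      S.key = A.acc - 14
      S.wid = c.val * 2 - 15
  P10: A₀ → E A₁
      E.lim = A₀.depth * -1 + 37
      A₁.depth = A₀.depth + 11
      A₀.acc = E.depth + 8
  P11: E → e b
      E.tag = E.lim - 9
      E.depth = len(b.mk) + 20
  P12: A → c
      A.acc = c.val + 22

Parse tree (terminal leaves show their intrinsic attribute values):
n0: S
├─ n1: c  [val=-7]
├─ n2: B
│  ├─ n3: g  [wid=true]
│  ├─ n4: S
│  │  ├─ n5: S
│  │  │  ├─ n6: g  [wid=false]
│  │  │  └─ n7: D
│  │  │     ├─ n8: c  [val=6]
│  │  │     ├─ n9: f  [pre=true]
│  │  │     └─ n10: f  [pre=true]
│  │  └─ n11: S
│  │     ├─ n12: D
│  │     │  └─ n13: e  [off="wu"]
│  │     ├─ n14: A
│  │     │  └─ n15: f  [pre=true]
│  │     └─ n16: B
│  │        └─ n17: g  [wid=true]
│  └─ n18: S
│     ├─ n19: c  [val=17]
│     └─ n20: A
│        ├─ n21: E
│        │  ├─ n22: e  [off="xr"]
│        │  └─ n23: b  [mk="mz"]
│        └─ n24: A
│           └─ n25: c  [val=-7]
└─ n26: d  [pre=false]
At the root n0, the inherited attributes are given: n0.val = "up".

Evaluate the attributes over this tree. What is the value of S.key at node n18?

1. n0.val = "up"  [given at root]
2. n1.val = -7  [terminal]
3. n2.tag = 9  [9]
4. n2.wid = -2  [c.val * 3 + 19]
5. n3.wid = true  [terminal]
6. n4.val = "wz"  ["wz"]
7. n5.val = "rwz"  ["r" ++ S₀.val]
8. n6.wid = false  [terminal]
9. n7.acc = 14  [14]
10. n7.val = -5  [len(S.val) - 8]
11. n7.lab = 25  [25]
12. n8.val = 6  [terminal]
13. n9.pre = true  [terminal]
14. n10.pre = true  [terminal]
15. n7.off = "mu"  ["mu"]
16. n5.key = 11  [11]
17. n5.wid = 25  [25]
18. n11.val = "yq"  ["yq"]
19. n12.acc = 25  [25]
20. n12.val = -2  [-2]
21. n12.lab = 13  [len(S.val) + 11]
22. n13.off = "wu"  [terminal]
23. n12.off = "mk"  ["mk"]
24. n14.depth = 9  [len(D.off) + 7]
25. n15.pre = true  [terminal]
26. n14.acc = 24  [24]
27. n16.tag = -6  [A.acc * -2 + 42]
28. n16.wid = -7  [A.acc - 31]
29. n17.wid = true  [terminal]
30. n16.off = false  [g.wid == false]
31. n16.acc = true  [g.wid == true]
32. n11.key = 29  [A.acc * 3 - 43]
33. n11.wid = 5  [5]
34. n4.key = 8  [S₁.wid - 17]
35. n4.wid = 11  [11]
36. n18.val = "rn"  ["rn"]
37. n19.val = 17  [terminal]
38. n20.depth = 14  [c.val - 3]
39. n21.lim = 23  [A₀.depth * -1 + 37]
40. n22.off = "xr"  [terminal]
41. n23.mk = "mz"  [terminal]
42. n21.tag = 14  [E.lim - 9]
43. n21.depth = 22  [len(b.mk) + 20]
44. n24.depth = 25  [A₀.depth + 11]
45. n25.val = -7  [terminal]
46. n24.acc = 15  [c.val + 22]
47. n20.acc = 30  [E.depth + 8]
48. n18.key = 16  [A.acc - 14]
49. n18.wid = 19  [c.val * 2 - 15]
50. n2.off = true  [g.wid == true]
51. n2.acc = true  [g.wid == true]
52. n26.pre = false  [terminal]
53. n0.key = -2  [-2]
54. n0.wid = 10  [c.val + 17]

16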